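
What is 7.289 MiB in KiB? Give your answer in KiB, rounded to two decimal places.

7.289 MiB × 1,048,576 bytes/MiB = 7,643,070.464 bytes
1 KiB = 2^10 bytes = 1,024 bytes
7,643,070.464 / 1,024 = 7,463.94 KiB

7,463.94 KiB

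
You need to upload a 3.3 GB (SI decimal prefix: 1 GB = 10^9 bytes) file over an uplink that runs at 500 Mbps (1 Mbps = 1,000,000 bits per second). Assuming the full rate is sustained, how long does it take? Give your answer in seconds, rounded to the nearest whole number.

53 seconds

3.3 GB = 3,300,000,000 bytes = 26,400,000,000 bits
500 Mbps = 500,000,000 bits/s
time = 26,400,000,000 / 500,000,000 = 53 s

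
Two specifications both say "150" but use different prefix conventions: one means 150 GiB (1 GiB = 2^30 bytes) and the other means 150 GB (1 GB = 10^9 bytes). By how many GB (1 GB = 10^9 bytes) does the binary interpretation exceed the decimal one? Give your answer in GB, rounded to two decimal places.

11.06 GB

150 GiB = 150 × 1,073,741,824 = 161,061,273,600 bytes
150 GB = 150 × 1,000,000,000 = 150,000,000,000 bytes
difference = 11,061,273,600 bytes
11,061,273,600 / 1,000,000,000 = 11.06 GB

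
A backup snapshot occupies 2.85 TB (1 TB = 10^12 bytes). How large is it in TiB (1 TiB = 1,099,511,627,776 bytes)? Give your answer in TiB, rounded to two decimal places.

2.59 TiB

2.85 TB = 2.85 × 10^12 bytes = 2,850,000,000,000 bytes
1 TiB = 1,099,511,627,776 bytes
2,850,000,000,000 / 1,099,511,627,776 = 2.59 TiB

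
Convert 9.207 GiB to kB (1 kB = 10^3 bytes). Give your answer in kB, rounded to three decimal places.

9,885,940.974 kB

9.207 GiB × 1,073,741,824 bytes/GiB = 9,885,940,973.568 bytes
1 kB = 1,000 bytes
9,885,940,973.568 / 1,000 = 9,885,940.974 kB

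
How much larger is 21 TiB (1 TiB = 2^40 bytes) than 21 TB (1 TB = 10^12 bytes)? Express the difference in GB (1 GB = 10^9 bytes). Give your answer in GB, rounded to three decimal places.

2,089.744 GB

21 TiB = 21 × 1,099,511,627,776 = 23,089,744,183,296 bytes
21 TB = 21 × 1,000,000,000,000 = 21,000,000,000,000 bytes
difference = 2,089,744,183,296 bytes
2,089,744,183,296 / 1,000,000,000 = 2,089.744 GB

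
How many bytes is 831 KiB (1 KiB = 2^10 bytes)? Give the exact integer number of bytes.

831 × 1,024 = 850,944 bytes  (1 KiB = 2^10 bytes)

850,944 bytes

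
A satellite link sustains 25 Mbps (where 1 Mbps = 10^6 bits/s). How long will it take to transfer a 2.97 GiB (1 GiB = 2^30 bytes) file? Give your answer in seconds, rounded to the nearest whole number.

2.97 GiB = 3,189,013,217.28 bytes = 25,512,105,738.24 bits
25 Mbps = 25,000,000 bits/s
time = 25,512,105,738.24 / 25,000,000 = 1,020 s

1,020 seconds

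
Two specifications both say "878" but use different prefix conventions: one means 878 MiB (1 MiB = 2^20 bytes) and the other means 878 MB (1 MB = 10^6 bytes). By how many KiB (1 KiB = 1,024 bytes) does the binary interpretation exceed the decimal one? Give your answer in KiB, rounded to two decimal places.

41,650.13 KiB

878 MiB = 878 × 1,048,576 = 920,649,728 bytes
878 MB = 878 × 1,000,000 = 878,000,000 bytes
difference = 42,649,728 bytes
42,649,728 / 1,024 = 41,650.13 KiB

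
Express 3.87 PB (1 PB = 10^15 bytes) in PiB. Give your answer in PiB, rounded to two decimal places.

3.87 PB × 1,000,000,000,000,000 bytes/PB = 3,870,000,000,000,000 bytes
1 PiB = 1,125,899,906,842,624 bytes
3,870,000,000,000,000 / 1,125,899,906,842,624 = 3.44 PiB

3.44 PiB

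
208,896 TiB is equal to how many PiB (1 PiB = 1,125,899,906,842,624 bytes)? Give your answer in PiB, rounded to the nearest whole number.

204 PiB

208,896 TiB = 208,896 × 2^40 bytes = 229,683,580,995,895,296 bytes
1 PiB = 2^50 bytes = 1,125,899,906,842,624 bytes
229,683,580,995,895,296 / 1,125,899,906,842,624 = 204 PiB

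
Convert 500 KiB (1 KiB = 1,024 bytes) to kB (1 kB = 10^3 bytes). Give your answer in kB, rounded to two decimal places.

500 KiB × 1,024 bytes/KiB = 512,000 bytes
1 kB = 1,000 bytes
512,000 / 1,000 = 512.00 kB

512.00 kB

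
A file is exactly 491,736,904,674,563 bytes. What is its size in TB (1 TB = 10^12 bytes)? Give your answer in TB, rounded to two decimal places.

491.74 TB

491,736,904,674,563 bytes given.
1 TB = 1,000,000,000,000 bytes
491,736,904,674,563 / 1,000,000,000,000 = 491.74 TB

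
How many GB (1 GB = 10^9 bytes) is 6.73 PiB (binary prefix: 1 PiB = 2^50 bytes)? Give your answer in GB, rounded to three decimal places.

6.73 PiB = 6.73 × 2^50 bytes = 7,577,306,373,050,859.52 bytes
1 GB = 1,000,000,000 bytes
7,577,306,373,050,859.52 / 1,000,000,000 = 7,577,306.373 GB

7,577,306.373 GB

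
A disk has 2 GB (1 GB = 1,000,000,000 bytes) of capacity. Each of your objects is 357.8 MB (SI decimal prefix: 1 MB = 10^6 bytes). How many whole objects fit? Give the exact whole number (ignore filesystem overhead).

Capacity: 2 GB = 2,000,000,000 bytes
Per item: 357.8 MB = 357,800,000 bytes
⌊2,000,000,000 / 357,800,000⌋ = 5

5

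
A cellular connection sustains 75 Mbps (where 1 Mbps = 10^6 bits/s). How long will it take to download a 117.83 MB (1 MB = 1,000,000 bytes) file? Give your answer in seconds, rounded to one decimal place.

12.6 seconds

117.83 MB = 117,830,000 bytes = 942,640,000 bits
75 Mbps = 75,000,000 bits/s
time = 942,640,000 / 75,000,000 = 12.6 s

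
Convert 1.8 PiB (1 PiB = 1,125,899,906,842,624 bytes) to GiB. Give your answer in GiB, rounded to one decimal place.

1,887,436.8 GiB

1.8 PiB = 1.8 × 2^50 bytes = 2,026,619,832,316,723.2 bytes
1 GiB = 1,073,741,824 bytes
2,026,619,832,316,723.2 / 1,073,741,824 = 1,887,436.8 GiB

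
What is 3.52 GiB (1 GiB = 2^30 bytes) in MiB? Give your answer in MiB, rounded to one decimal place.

3,604.5 MiB

3.52 GiB = 3.52 × 2^30 bytes = 3,779,571,220.48 bytes
1 MiB = 1,048,576 bytes
3,779,571,220.48 / 1,048,576 = 3,604.5 MiB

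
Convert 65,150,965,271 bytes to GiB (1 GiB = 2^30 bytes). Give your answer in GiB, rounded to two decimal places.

60.68 GiB

65,150,965,271 bytes given.
1 GiB = 1,073,741,824 bytes
65,150,965,271 / 1,073,741,824 = 60.68 GiB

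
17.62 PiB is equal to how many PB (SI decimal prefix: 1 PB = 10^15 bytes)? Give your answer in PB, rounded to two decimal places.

17.62 PiB = 17.62 × 2^50 bytes = 19,838,356,358,567,034.88 bytes
1 PB = 10^15 bytes = 1,000,000,000,000,000 bytes
19,838,356,358,567,034.88 / 1,000,000,000,000,000 = 19.84 PB

19.84 PB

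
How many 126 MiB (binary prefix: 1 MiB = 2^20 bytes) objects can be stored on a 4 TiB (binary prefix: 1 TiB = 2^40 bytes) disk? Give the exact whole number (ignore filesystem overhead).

Capacity: 4 TiB = 4,398,046,511,104 bytes
Per item: 126 MiB = 132,120,576 bytes
⌊4,398,046,511,104 / 132,120,576⌋ = 33,288

33,288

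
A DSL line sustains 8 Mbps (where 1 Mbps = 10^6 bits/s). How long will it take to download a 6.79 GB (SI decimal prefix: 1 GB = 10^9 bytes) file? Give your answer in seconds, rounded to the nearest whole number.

6.79 GB = 6,790,000,000 bytes = 54,320,000,000 bits
8 Mbps = 8,000,000 bits/s
time = 54,320,000,000 / 8,000,000 = 6,790 s

6,790 seconds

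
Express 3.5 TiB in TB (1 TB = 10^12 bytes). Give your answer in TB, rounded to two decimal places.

3.85 TB

3.5 TiB × 1,099,511,627,776 bytes/TiB = 3,848,290,697,216 bytes
1 TB = 1,000,000,000,000 bytes
3,848,290,697,216 / 1,000,000,000,000 = 3.85 TB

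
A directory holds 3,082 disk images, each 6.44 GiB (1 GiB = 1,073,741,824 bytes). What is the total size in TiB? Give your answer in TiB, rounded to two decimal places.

Total = 3,082 × 6.44 GiB = 19848.08 GiB
= 19848.08 × 1,073,741,824 bytes = 21,311,713,622,097.92 bytes
1 TiB = 1,099,511,627,776 bytes
21,311,713,622,097.92 / 1,099,511,627,776 = 19.38 TiB

19.38 TiB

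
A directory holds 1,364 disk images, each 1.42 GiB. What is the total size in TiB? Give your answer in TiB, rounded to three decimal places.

1.891 TiB

Total = 1,364 × 1.42 GiB = 1936.88 GiB
= 1936.88 × 1,073,741,824 bytes = 2,079,709,064,069.12 bytes
1 TiB = 1,099,511,627,776 bytes
2,079,709,064,069.12 / 1,099,511,627,776 = 1.891 TiB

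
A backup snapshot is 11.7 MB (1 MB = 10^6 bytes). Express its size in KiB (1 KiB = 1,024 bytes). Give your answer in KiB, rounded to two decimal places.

11,425.78 KiB

11.7 MB = 11.7 × 10^6 bytes = 11,700,000 bytes
1 KiB = 2^10 bytes = 1,024 bytes
11,700,000 / 1,024 = 11,425.78 KiB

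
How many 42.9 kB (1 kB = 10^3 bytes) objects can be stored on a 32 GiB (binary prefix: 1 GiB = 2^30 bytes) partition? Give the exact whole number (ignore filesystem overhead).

800,926

Capacity: 32 GiB = 34,359,738,368 bytes
Per item: 42.9 kB = 42,900 bytes
⌊34,359,738,368 / 42,900⌋ = 800,926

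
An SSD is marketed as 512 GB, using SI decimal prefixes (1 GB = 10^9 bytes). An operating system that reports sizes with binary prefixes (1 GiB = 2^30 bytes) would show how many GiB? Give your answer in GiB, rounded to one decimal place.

476.8 GiB

512 GB × 1,000,000,000 bytes/GB = 512,000,000,000 bytes
1 GiB = 1,073,741,824 bytes
512,000,000,000 / 1,073,741,824 = 476.8 GiB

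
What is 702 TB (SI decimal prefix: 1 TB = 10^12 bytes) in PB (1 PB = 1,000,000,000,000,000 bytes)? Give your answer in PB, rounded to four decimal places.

702 TB = 702 × 10^12 bytes = 702,000,000,000,000 bytes
1 PB = 1,000,000,000,000,000 bytes
702,000,000,000,000 / 1,000,000,000,000,000 = 0.7020 PB

0.7020 PB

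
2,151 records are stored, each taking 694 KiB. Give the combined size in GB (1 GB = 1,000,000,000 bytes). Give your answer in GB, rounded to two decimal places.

1.53 GB

Total = 2,151 × 694 KiB = 1,492,794 KiB
= 1,492,794 × 1,024 bytes = 1,528,621,056 bytes
1 GB = 1,000,000,000 bytes
1,528,621,056 / 1,000,000,000 = 1.53 GB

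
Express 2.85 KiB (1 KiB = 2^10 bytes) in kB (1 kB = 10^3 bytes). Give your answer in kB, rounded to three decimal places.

2.85 KiB × 1,024 bytes/KiB = 2,918.4 bytes
1 kB = 1,000 bytes
2,918.4 / 1,000 = 2.918 kB

2.918 kB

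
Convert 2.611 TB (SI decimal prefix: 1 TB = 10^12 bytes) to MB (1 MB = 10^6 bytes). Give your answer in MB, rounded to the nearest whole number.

2.611 TB = 2.611 × 10^12 bytes = 2,611,000,000,000 bytes
1 MB = 1,000,000 bytes
2,611,000,000,000 / 1,000,000 = 2,611,000 MB

2,611,000 MB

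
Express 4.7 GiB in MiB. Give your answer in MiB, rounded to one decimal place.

4.7 GiB = 4.7 × 2^30 bytes = 5,046,586,572.8 bytes
1 MiB = 1,048,576 bytes
5,046,586,572.8 / 1,048,576 = 4,812.8 MiB

4,812.8 MiB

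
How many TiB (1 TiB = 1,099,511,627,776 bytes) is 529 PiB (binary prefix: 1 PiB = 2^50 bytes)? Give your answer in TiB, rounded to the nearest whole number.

529 PiB = 529 × 2^50 bytes = 595,601,050,719,748,096 bytes
1 TiB = 1,099,511,627,776 bytes
595,601,050,719,748,096 / 1,099,511,627,776 = 541,696 TiB

541,696 TiB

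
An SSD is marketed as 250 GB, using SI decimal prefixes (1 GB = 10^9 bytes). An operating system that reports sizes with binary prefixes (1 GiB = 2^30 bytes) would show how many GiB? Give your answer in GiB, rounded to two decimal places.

250 GB × 1,000,000,000 bytes/GB = 250,000,000,000 bytes
1 GiB = 2^30 bytes = 1,073,741,824 bytes
250,000,000,000 / 1,073,741,824 = 232.83 GiB

232.83 GiB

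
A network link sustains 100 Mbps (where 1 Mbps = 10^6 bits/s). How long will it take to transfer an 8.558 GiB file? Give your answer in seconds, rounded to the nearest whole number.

8.558 GiB = 9,189,082,529.792 bytes = 73,512,660,238.336 bits
100 Mbps = 100,000,000 bits/s
time = 73,512,660,238.336 / 100,000,000 = 735 s

735 seconds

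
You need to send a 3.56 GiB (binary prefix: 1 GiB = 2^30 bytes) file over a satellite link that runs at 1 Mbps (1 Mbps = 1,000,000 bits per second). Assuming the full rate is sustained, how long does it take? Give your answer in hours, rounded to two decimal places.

8.49 hours

3.56 GiB = 3,822,520,893.44 bytes = 30,580,167,147.52 bits
1 Mbps = 1,000,000 bits/s
time = 30,580,167,147.52 / 1,000,000 = 30,580.1671 s
30,580.1671 s / 3600 = 8.49 hours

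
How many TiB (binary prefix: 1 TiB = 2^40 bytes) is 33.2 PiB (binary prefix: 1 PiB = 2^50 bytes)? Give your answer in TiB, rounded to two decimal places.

33.2 PiB = 33.2 × 2^50 bytes = 37,379,876,907,175,116.8 bytes
1 TiB = 1,099,511,627,776 bytes
37,379,876,907,175,116.8 / 1,099,511,627,776 = 33,996.80 TiB

33,996.80 TiB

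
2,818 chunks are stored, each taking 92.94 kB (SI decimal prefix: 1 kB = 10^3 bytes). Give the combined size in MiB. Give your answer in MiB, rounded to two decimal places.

249.77 MiB

Total = 2,818 × 92.94 kB = 261904.92 kB
= 261904.92 × 1,000 bytes = 261,904,920 bytes
1 MiB = 1,048,576 bytes
261,904,920 / 1,048,576 = 249.77 MiB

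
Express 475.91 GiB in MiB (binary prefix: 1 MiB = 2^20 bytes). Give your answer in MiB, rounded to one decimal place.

475.91 GiB = 475.91 × 2^30 bytes = 511,004,471,459.84 bytes
1 MiB = 1,048,576 bytes
511,004,471,459.84 / 1,048,576 = 487,331.8 MiB

487,331.8 MiB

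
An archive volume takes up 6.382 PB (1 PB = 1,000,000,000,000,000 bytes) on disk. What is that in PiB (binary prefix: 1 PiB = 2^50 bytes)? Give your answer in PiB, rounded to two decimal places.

5.67 PiB

6.382 PB × 1,000,000,000,000,000 bytes/PB = 6,382,000,000,000,000 bytes
1 PiB = 2^50 bytes = 1,125,899,906,842,624 bytes
6,382,000,000,000,000 / 1,125,899,906,842,624 = 5.67 PiB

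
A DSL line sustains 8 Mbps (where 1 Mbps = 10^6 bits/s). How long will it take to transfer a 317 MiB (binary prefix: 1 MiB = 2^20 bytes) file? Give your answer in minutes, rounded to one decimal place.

317 MiB = 332,398,592 bytes = 2,659,188,736 bits
8 Mbps = 8,000,000 bits/s
time = 2,659,188,736 / 8,000,000 = 332.40 s
332.40 s / 60 = 5.5 minutes

5.5 minutes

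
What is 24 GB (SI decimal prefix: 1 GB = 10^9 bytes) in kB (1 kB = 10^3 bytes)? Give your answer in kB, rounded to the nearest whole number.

24,000,000 kB

24 GB = 24 × 10^9 bytes = 24,000,000,000 bytes
1 kB = 1,000 bytes
24,000,000,000 / 1,000 = 24,000,000 kB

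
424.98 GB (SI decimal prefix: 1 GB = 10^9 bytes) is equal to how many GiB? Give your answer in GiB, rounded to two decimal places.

424.98 GB = 424.98 × 10^9 bytes = 424,980,000,000 bytes
1 GiB = 2^30 bytes = 1,073,741,824 bytes
424,980,000,000 / 1,073,741,824 = 395.79 GiB

395.79 GiB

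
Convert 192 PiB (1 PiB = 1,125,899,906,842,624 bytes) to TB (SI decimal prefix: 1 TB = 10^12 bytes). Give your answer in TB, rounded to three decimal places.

192 PiB = 192 × 2^50 bytes = 216,172,782,113,783,808 bytes
1 TB = 1,000,000,000,000 bytes
216,172,782,113,783,808 / 1,000,000,000,000 = 216,172.782 TB

216,172.782 TB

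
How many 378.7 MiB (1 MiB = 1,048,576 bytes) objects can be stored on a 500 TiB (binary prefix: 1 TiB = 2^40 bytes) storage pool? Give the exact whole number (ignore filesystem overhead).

Capacity: 500 TiB = 549,755,813,888,000 bytes
Per item: 378.7 MiB = 397,095,731.2 bytes
⌊549,755,813,888,000 / 397,095,731.2⌋ = 1,384,441

1,384,441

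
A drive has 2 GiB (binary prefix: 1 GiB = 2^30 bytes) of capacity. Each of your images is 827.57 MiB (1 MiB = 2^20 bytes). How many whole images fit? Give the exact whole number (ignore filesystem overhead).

Capacity: 2 GiB = 2,147,483,648 bytes
Per item: 827.57 MiB = 867,770,040.32 bytes
⌊2,147,483,648 / 867,770,040.32⌋ = 2

2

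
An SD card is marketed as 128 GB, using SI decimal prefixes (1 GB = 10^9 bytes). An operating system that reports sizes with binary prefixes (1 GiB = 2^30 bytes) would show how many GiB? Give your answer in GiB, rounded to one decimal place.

119.2 GiB

128 GB × 1,000,000,000 bytes/GB = 128,000,000,000 bytes
1 GiB = 2^30 bytes = 1,073,741,824 bytes
128,000,000,000 / 1,073,741,824 = 119.2 GiB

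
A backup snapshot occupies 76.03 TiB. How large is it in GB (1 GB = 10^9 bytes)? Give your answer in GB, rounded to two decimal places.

76.03 TiB = 76.03 × 2^40 bytes = 83,595,869,059,809.28 bytes
1 GB = 10^9 bytes = 1,000,000,000 bytes
83,595,869,059,809.28 / 1,000,000,000 = 83,595.87 GB

83,595.87 GB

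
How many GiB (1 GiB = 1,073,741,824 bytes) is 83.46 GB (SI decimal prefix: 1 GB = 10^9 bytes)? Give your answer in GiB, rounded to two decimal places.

83.46 GB = 83.46 × 10^9 bytes = 83,460,000,000 bytes
1 GiB = 2^30 bytes = 1,073,741,824 bytes
83,460,000,000 / 1,073,741,824 = 77.73 GiB

77.73 GiB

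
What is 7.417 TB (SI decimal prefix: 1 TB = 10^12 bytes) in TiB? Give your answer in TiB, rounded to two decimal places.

7.417 TB × 1,000,000,000,000 bytes/TB = 7,417,000,000,000 bytes
1 TiB = 1,099,511,627,776 bytes
7,417,000,000,000 / 1,099,511,627,776 = 6.75 TiB

6.75 TiB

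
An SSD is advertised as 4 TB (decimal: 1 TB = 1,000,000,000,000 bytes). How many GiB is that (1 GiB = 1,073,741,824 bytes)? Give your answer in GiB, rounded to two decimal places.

4 TB × 1,000,000,000,000 bytes/TB = 4,000,000,000,000 bytes
1 GiB = 2^30 bytes = 1,073,741,824 bytes
4,000,000,000,000 / 1,073,741,824 = 3,725.29 GiB

3,725.29 GiB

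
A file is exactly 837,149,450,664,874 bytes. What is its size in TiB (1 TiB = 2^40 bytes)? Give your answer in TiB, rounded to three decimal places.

761.383 TiB

837,149,450,664,874 bytes given.
1 TiB = 1,099,511,627,776 bytes
837,149,450,664,874 / 1,099,511,627,776 = 761.383 TiB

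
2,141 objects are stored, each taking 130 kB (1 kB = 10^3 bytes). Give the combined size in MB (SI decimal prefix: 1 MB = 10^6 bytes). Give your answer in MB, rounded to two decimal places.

Total = 2,141 × 130 kB = 278,330 kB
= 278,330 × 1,000 bytes = 278,330,000 bytes
1 MB = 1,000,000 bytes
278,330,000 / 1,000,000 = 278.33 MB

278.33 MB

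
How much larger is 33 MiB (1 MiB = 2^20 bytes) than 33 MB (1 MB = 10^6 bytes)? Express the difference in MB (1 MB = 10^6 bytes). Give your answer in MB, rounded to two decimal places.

33 MiB = 33 × 1,048,576 = 34,603,008 bytes
33 MB = 33 × 1,000,000 = 33,000,000 bytes
difference = 1,603,008 bytes
1,603,008 / 1,000,000 = 1.60 MB

1.60 MB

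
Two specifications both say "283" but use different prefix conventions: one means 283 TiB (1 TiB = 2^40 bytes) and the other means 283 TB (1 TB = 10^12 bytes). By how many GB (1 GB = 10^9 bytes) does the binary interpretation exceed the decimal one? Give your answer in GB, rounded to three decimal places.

283 TiB = 283 × 1,099,511,627,776 = 311,161,790,660,608 bytes
283 TB = 283 × 1,000,000,000,000 = 283,000,000,000,000 bytes
difference = 28,161,790,660,608 bytes
28,161,790,660,608 / 1,000,000,000 = 28,161.791 GB

28,161.791 GB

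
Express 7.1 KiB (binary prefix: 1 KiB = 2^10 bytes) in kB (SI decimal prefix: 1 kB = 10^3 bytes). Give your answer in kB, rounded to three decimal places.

7.1 KiB = 7.1 × 2^10 bytes = 7,270.4 bytes
1 kB = 1,000 bytes
7,270.4 / 1,000 = 7.270 kB

7.270 kB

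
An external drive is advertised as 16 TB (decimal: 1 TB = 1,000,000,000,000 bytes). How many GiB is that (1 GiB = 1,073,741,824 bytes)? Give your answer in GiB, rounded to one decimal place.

16 TB = 16 × 10^12 bytes = 16,000,000,000,000 bytes
1 GiB = 1,073,741,824 bytes
16,000,000,000,000 / 1,073,741,824 = 14,901.2 GiB

14,901.2 GiB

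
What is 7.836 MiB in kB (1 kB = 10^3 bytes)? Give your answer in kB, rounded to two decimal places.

8,216.64 kB

7.836 MiB × 1,048,576 bytes/MiB = 8,216,641.536 bytes
1 kB = 10^3 bytes = 1,000 bytes
8,216,641.536 / 1,000 = 8,216.64 kB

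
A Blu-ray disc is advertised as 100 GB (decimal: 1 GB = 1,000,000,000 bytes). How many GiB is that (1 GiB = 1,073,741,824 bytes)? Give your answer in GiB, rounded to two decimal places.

93.13 GiB

100 GB = 100 × 10^9 bytes = 100,000,000,000 bytes
1 GiB = 2^30 bytes = 1,073,741,824 bytes
100,000,000,000 / 1,073,741,824 = 93.13 GiB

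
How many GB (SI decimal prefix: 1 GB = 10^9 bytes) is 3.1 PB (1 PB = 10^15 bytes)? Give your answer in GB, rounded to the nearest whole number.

3.1 PB × 1,000,000,000,000,000 bytes/PB = 3,100,000,000,000,000 bytes
1 GB = 10^9 bytes = 1,000,000,000 bytes
3,100,000,000,000,000 / 1,000,000,000 = 3,100,000 GB

3,100,000 GB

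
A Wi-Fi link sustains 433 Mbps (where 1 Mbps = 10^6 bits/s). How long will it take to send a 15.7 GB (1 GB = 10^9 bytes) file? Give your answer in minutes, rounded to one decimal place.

15.7 GB = 15,700,000,000 bytes = 125,600,000,000 bits
433 Mbps = 433,000,000 bits/s
time = 125,600,000,000 / 433,000,000 = 290.07 s
290.07 s / 60 = 4.8 minutes

4.8 minutes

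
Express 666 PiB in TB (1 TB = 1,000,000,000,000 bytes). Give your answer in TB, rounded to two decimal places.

666 PiB = 666 × 2^50 bytes = 749,849,337,957,187,584 bytes
1 TB = 10^12 bytes = 1,000,000,000,000 bytes
749,849,337,957,187,584 / 1,000,000,000,000 = 749,849.34 TB

749,849.34 TB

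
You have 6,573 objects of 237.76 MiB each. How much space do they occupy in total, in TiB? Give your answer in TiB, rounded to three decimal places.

Total = 6,573 × 237.76 MiB = 1562796.48 MiB
= 1562796.48 × 1,048,576 bytes = 1,638,710,881,812.48 bytes
1 TiB = 1,099,511,627,776 bytes
1,638,710,881,812.48 / 1,099,511,627,776 = 1.490 TiB

1.490 TiB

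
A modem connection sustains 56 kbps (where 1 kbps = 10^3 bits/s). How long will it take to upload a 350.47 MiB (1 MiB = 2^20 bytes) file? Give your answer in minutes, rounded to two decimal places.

874.99 minutes

350.47 MiB = 367,494,430.72 bytes = 2,939,955,445.76 bits
56 kbps = 56,000 bits/s
time = 2,939,955,445.76 / 56,000 = 52,499.204 s
52,499.204 s / 60 = 874.99 minutes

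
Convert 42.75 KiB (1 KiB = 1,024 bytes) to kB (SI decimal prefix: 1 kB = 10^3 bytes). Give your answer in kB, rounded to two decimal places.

42.75 KiB = 42.75 × 2^10 bytes = 43,776 bytes
1 kB = 10^3 bytes = 1,000 bytes
43,776 / 1,000 = 43.78 kB

43.78 kB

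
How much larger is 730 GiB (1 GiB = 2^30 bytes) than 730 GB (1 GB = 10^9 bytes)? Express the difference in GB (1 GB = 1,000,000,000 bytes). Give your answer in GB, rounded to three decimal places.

730 GiB = 730 × 1,073,741,824 = 783,831,531,520 bytes
730 GB = 730 × 1,000,000,000 = 730,000,000,000 bytes
difference = 53,831,531,520 bytes
53,831,531,520 / 1,000,000,000 = 53.832 GB

53.832 GB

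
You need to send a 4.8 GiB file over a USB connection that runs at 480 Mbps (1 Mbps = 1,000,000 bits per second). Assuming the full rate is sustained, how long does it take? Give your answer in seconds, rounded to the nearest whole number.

4.8 GiB = 5,153,960,755.2 bytes = 41,231,686,041.6 bits
480 Mbps = 480,000,000 bits/s
time = 41,231,686,041.6 / 480,000,000 = 86 s

86 seconds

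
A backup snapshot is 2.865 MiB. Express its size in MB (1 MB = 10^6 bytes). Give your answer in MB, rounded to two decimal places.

3.00 MB

2.865 MiB × 1,048,576 bytes/MiB = 3,004,170.24 bytes
1 MB = 1,000,000 bytes
3,004,170.24 / 1,000,000 = 3.00 MB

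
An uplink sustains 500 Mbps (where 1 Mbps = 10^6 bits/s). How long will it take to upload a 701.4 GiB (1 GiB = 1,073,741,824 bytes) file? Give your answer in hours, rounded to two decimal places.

3.35 hours

701.4 GiB = 753,122,515,353.6 bytes = 6,024,980,122,828.8 bits
500 Mbps = 500,000,000 bits/s
time = 6,024,980,122,828.8 / 500,000,000 = 12,049.9602 s
12,049.9602 s / 3600 = 3.35 hours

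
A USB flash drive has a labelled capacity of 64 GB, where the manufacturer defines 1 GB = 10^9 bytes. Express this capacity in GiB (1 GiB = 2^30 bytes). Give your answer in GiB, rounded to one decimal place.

59.6 GiB

64 GB = 64 × 10^9 bytes = 64,000,000,000 bytes
1 GiB = 1,073,741,824 bytes
64,000,000,000 / 1,073,741,824 = 59.6 GiB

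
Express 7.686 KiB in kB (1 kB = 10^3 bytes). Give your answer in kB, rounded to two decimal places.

7.686 KiB × 1,024 bytes/KiB = 7,870.464 bytes
1 kB = 10^3 bytes = 1,000 bytes
7,870.464 / 1,000 = 7.87 kB

7.87 kB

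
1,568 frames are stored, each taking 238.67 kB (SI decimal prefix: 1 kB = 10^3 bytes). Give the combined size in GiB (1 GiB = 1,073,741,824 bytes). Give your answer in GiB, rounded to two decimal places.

Total = 1,568 × 238.67 kB = 374234.56 kB
= 374234.56 × 1,000 bytes = 374,234,560 bytes
1 GiB = 1,073,741,824 bytes
374,234,560 / 1,073,741,824 = 0.35 GiB

0.35 GiB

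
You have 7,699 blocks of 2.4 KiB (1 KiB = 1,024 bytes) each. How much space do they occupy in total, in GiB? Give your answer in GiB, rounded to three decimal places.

0.018 GiB

Total = 7,699 × 2.4 KiB = 18477.6 KiB
= 18477.6 × 1,024 bytes = 18,921,062.4 bytes
1 GiB = 1,073,741,824 bytes
18,921,062.4 / 1,073,741,824 = 0.018 GiB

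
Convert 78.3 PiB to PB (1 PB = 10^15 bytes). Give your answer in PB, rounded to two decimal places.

78.3 PiB = 78.3 × 2^50 bytes = 88,157,962,705,777,459.2 bytes
1 PB = 10^15 bytes = 1,000,000,000,000,000 bytes
88,157,962,705,777,459.2 / 1,000,000,000,000,000 = 88.16 PB

88.16 PB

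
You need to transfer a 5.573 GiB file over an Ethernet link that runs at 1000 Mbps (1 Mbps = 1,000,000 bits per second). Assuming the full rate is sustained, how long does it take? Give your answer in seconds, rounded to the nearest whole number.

48 seconds

5.573 GiB = 5,983,963,185.152 bytes = 47,871,705,481.216 bits
1000 Mbps = 1,000,000,000 bits/s
time = 47,871,705,481.216 / 1,000,000,000 = 48 s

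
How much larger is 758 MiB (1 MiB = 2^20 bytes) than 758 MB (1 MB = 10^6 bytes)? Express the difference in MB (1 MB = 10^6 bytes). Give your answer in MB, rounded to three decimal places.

758 MiB = 758 × 1,048,576 = 794,820,608 bytes
758 MB = 758 × 1,000,000 = 758,000,000 bytes
difference = 36,820,608 bytes
36,820,608 / 1,000,000 = 36.821 MB

36.821 MB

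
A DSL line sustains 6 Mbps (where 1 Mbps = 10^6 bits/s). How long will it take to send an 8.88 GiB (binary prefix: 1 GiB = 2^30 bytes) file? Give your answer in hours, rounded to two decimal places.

8.88 GiB = 9,534,827,397.12 bytes = 76,278,619,176.96 bits
6 Mbps = 6,000,000 bits/s
time = 76,278,619,176.96 / 6,000,000 = 12,713.1032 s
12,713.1032 s / 3600 = 3.53 hours

3.53 hours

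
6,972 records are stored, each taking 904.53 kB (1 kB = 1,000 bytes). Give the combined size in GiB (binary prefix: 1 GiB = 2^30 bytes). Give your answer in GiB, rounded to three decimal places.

Total = 6,972 × 904.53 kB = 6306383.16 kB
= 6306383.16 × 1,000 bytes = 6,306,383,160 bytes
1 GiB = 1,073,741,824 bytes
6,306,383,160 / 1,073,741,824 = 5.873 GiB

5.873 GiB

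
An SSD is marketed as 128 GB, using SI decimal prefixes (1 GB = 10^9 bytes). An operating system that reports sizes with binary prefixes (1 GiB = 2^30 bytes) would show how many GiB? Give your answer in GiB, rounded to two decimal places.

128 GB = 128 × 10^9 bytes = 128,000,000,000 bytes
1 GiB = 2^30 bytes = 1,073,741,824 bytes
128,000,000,000 / 1,073,741,824 = 119.21 GiB

119.21 GiB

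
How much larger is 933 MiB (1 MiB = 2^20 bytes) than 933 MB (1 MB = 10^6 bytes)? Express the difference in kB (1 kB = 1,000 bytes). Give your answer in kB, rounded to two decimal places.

933 MiB = 933 × 1,048,576 = 978,321,408 bytes
933 MB = 933 × 1,000,000 = 933,000,000 bytes
difference = 45,321,408 bytes
45,321,408 / 1,000 = 45,321.41 kB

45,321.41 kB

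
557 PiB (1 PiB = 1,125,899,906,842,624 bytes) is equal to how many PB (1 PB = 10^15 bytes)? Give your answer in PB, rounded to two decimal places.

557 PiB × 1,125,899,906,842,624 bytes/PiB = 627,126,248,111,341,568 bytes
1 PB = 1,000,000,000,000,000 bytes
627,126,248,111,341,568 / 1,000,000,000,000,000 = 627.13 PB

627.13 PB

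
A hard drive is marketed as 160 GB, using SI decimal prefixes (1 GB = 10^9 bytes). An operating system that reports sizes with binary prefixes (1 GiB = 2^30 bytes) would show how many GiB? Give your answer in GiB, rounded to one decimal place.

160 GB = 160 × 10^9 bytes = 160,000,000,000 bytes
1 GiB = 1,073,741,824 bytes
160,000,000,000 / 1,073,741,824 = 149.0 GiB

149.0 GiB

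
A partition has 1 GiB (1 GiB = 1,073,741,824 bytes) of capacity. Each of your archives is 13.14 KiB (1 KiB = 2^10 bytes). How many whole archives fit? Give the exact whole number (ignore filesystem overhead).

79,800

Capacity: 1 GiB = 1,073,741,824 bytes
Per item: 13.14 KiB = 13,455.36 bytes
⌊1,073,741,824 / 13,455.36⌋ = 79,800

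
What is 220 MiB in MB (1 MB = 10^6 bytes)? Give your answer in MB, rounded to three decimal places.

220 MiB = 220 × 2^20 bytes = 230,686,720 bytes
1 MB = 10^6 bytes = 1,000,000 bytes
230,686,720 / 1,000,000 = 230.687 MB

230.687 MB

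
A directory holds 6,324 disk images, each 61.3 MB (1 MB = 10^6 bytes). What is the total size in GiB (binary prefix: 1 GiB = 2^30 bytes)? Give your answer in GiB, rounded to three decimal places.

361.038 GiB

Total = 6,324 × 61.3 MB = 387661.2 MB
= 387661.2 × 1,000,000 bytes = 387,661,200,000 bytes
1 GiB = 1,073,741,824 bytes
387,661,200,000 / 1,073,741,824 = 361.038 GiB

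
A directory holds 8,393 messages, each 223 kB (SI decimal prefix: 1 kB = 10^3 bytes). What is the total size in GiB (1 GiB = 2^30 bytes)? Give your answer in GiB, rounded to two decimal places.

1.74 GiB

Total = 8,393 × 223 kB = 1,871,639 kB
= 1,871,639 × 1,000 bytes = 1,871,639,000 bytes
1 GiB = 1,073,741,824 bytes
1,871,639,000 / 1,073,741,824 = 1.74 GiB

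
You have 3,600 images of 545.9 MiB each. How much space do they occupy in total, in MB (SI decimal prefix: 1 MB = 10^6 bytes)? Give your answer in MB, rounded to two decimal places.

Total = 3,600 × 545.9 MiB = 1,965,240 MiB
= 1,965,240 × 1,048,576 bytes = 2,060,703,498,240 bytes
1 MB = 1,000,000 bytes
2,060,703,498,240 / 1,000,000 = 2,060,703.50 MB

2,060,703.50 MB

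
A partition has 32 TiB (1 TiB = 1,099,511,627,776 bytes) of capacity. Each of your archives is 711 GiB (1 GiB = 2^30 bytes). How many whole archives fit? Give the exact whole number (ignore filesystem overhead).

46

Capacity: 32 TiB = 35,184,372,088,832 bytes
Per item: 711 GiB = 763,430,436,864 bytes
⌊35,184,372,088,832 / 763,430,436,864⌋ = 46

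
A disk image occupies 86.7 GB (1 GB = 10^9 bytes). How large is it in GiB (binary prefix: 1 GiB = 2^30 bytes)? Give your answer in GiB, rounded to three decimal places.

80.746 GiB

86.7 GB × 1,000,000,000 bytes/GB = 86,700,000,000 bytes
1 GiB = 1,073,741,824 bytes
86,700,000,000 / 1,073,741,824 = 80.746 GiB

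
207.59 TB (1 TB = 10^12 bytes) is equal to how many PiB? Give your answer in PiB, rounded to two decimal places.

0.18 PiB

207.59 TB × 1,000,000,000,000 bytes/TB = 207,590,000,000,000 bytes
1 PiB = 2^50 bytes = 1,125,899,906,842,624 bytes
207,590,000,000,000 / 1,125,899,906,842,624 = 0.18 PiB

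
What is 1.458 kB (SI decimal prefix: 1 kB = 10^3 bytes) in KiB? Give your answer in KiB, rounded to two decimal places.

1.42 KiB

1.458 kB = 1.458 × 10^3 bytes = 1,458 bytes
1 KiB = 1,024 bytes
1,458 / 1,024 = 1.42 KiB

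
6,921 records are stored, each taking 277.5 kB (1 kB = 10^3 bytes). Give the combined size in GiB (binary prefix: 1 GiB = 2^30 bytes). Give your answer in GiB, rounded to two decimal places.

Total = 6,921 × 277.5 kB = 1920577.5 kB
= 1920577.5 × 1,000 bytes = 1,920,577,500 bytes
1 GiB = 1,073,741,824 bytes
1,920,577,500 / 1,073,741,824 = 1.79 GiB

1.79 GiB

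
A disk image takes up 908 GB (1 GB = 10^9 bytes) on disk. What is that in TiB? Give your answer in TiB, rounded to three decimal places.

0.826 TiB

908 GB × 1,000,000,000 bytes/GB = 908,000,000,000 bytes
1 TiB = 2^40 bytes = 1,099,511,627,776 bytes
908,000,000,000 / 1,099,511,627,776 = 0.826 TiB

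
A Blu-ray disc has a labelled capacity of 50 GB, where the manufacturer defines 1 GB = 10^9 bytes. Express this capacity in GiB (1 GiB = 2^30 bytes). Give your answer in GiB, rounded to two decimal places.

46.57 GiB

50 GB = 50 × 10^9 bytes = 50,000,000,000 bytes
1 GiB = 1,073,741,824 bytes
50,000,000,000 / 1,073,741,824 = 46.57 GiB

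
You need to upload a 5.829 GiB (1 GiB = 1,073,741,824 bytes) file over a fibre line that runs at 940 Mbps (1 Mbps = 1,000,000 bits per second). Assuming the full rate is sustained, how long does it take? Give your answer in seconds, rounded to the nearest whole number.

53 seconds

5.829 GiB = 6,258,841,092.096 bytes = 50,070,728,736.768 bits
940 Mbps = 940,000,000 bits/s
time = 50,070,728,736.768 / 940,000,000 = 53 s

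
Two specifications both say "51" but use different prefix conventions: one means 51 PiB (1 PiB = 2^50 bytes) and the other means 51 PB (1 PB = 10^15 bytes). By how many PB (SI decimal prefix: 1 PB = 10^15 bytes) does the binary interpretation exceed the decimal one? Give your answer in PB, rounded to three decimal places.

6.421 PB

51 PiB = 51 × 1,125,899,906,842,624 = 57,420,895,248,973,824 bytes
51 PB = 51 × 1,000,000,000,000,000 = 51,000,000,000,000,000 bytes
difference = 6,420,895,248,973,824 bytes
6,420,895,248,973,824 / 1,000,000,000,000,000 = 6.421 PB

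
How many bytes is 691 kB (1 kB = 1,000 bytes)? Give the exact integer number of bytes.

691,000 bytes

691 × 1,000 = 691,000 bytes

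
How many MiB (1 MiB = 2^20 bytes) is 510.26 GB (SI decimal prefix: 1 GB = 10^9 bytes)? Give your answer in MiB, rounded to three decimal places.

486,621.857 MiB

510.26 GB = 510.26 × 10^9 bytes = 510,260,000,000 bytes
1 MiB = 2^20 bytes = 1,048,576 bytes
510,260,000,000 / 1,048,576 = 486,621.857 MiB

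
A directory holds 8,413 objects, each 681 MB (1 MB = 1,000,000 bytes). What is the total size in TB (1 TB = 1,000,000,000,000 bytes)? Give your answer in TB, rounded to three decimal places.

5.729 TB

Total = 8,413 × 681 MB = 5,729,253 MB
= 5,729,253 × 1,000,000 bytes = 5,729,253,000,000 bytes
1 TB = 1,000,000,000,000 bytes
5,729,253,000,000 / 1,000,000,000,000 = 5.729 TB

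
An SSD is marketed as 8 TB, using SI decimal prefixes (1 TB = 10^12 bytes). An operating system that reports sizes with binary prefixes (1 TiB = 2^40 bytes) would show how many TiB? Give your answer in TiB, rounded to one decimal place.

8 TB × 1,000,000,000,000 bytes/TB = 8,000,000,000,000 bytes
1 TiB = 2^40 bytes = 1,099,511,627,776 bytes
8,000,000,000,000 / 1,099,511,627,776 = 7.3 TiB

7.3 TiB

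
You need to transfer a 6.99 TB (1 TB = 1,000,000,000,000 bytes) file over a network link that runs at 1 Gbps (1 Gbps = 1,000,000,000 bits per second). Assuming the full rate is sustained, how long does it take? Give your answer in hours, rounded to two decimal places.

15.53 hours

6.99 TB = 6,990,000,000,000 bytes = 55,920,000,000,000 bits
1 Gbps = 1,000,000,000 bits/s
time = 55,920,000,000,000 / 1,000,000,000 = 55,920.0000 s
55,920.0000 s / 3600 = 15.53 hours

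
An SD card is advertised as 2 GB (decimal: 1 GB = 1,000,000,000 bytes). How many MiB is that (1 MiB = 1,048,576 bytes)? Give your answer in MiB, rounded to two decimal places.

1,907.35 MiB

2 GB × 1,000,000,000 bytes/GB = 2,000,000,000 bytes
1 MiB = 2^20 bytes = 1,048,576 bytes
2,000,000,000 / 1,048,576 = 1,907.35 MiB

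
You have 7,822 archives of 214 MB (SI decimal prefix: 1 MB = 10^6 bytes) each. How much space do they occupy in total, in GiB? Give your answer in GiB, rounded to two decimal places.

1,558.95 GiB

Total = 7,822 × 214 MB = 1,673,908 MB
= 1,673,908 × 1,000,000 bytes = 1,673,908,000,000 bytes
1 GiB = 1,073,741,824 bytes
1,673,908,000,000 / 1,073,741,824 = 1,558.95 GiB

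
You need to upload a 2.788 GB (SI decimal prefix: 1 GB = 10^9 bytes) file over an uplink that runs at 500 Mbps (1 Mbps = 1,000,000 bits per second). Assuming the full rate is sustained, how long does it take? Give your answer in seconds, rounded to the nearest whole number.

45 seconds

2.788 GB = 2,788,000,000 bytes = 22,304,000,000 bits
500 Mbps = 500,000,000 bits/s
time = 22,304,000,000 / 500,000,000 = 45 s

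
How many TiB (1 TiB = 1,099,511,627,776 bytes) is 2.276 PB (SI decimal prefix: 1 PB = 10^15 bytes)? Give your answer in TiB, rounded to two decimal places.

2.276 PB = 2.276 × 10^15 bytes = 2,276,000,000,000,000 bytes
1 TiB = 2^40 bytes = 1,099,511,627,776 bytes
2,276,000,000,000,000 / 1,099,511,627,776 = 2,070.01 TiB

2,070.01 TiB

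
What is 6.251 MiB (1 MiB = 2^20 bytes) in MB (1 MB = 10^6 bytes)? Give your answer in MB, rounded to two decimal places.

6.55 MB

6.251 MiB = 6.251 × 2^20 bytes = 6,554,648.576 bytes
1 MB = 10^6 bytes = 1,000,000 bytes
6,554,648.576 / 1,000,000 = 6.55 MB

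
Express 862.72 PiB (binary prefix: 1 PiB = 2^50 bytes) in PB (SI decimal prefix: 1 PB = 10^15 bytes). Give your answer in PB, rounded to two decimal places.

971.34 PB

862.72 PiB × 1,125,899,906,842,624 bytes/PiB = 971,336,367,631,268,577.28 bytes
1 PB = 1,000,000,000,000,000 bytes
971,336,367,631,268,577.28 / 1,000,000,000,000,000 = 971.34 PB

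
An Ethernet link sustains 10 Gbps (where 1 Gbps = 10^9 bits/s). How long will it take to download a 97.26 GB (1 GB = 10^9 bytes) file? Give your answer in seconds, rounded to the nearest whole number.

78 seconds

97.26 GB = 97,260,000,000 bytes = 778,080,000,000 bits
10 Gbps = 10,000,000,000 bits/s
time = 778,080,000,000 / 10,000,000,000 = 78 s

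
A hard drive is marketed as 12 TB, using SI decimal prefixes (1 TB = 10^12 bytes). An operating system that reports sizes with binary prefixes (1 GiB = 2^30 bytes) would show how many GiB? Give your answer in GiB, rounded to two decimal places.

12 TB × 1,000,000,000,000 bytes/TB = 12,000,000,000,000 bytes
1 GiB = 2^30 bytes = 1,073,741,824 bytes
12,000,000,000,000 / 1,073,741,824 = 11,175.87 GiB

11,175.87 GiB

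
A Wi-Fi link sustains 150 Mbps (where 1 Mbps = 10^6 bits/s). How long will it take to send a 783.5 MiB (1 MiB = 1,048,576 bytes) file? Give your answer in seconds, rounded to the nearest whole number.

783.5 MiB = 821,559,296 bytes = 6,572,474,368 bits
150 Mbps = 150,000,000 bits/s
time = 6,572,474,368 / 150,000,000 = 44 s

44 seconds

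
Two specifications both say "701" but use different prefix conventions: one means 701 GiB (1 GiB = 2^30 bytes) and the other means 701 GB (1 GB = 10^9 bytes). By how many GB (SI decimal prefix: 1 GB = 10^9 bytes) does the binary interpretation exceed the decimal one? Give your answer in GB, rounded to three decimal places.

51.693 GB

701 GiB = 701 × 1,073,741,824 = 752,693,018,624 bytes
701 GB = 701 × 1,000,000,000 = 701,000,000,000 bytes
difference = 51,693,018,624 bytes
51,693,018,624 / 1,000,000,000 = 51.693 GB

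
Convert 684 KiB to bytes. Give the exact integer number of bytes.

700,416 bytes

684 × 1,024 = 700,416 bytes  (1 KiB = 2^10 bytes)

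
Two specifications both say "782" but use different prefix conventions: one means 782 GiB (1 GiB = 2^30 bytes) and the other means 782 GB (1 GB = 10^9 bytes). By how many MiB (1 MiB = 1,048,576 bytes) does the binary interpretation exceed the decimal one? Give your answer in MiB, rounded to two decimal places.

54,994.68 MiB

782 GiB = 782 × 1,073,741,824 = 839,666,106,368 bytes
782 GB = 782 × 1,000,000,000 = 782,000,000,000 bytes
difference = 57,666,106,368 bytes
57,666,106,368 / 1,048,576 = 54,994.68 MiB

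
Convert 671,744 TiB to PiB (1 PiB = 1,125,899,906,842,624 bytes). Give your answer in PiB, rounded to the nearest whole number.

671,744 TiB = 671,744 × 2^40 bytes = 738,590,338,888,761,344 bytes
1 PiB = 2^50 bytes = 1,125,899,906,842,624 bytes
738,590,338,888,761,344 / 1,125,899,906,842,624 = 656 PiB

656 PiB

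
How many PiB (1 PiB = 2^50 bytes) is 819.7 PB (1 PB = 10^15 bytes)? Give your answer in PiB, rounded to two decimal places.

728.04 PiB

819.7 PB = 819.7 × 10^15 bytes = 819,700,000,000,000,000 bytes
1 PiB = 2^50 bytes = 1,125,899,906,842,624 bytes
819,700,000,000,000,000 / 1,125,899,906,842,624 = 728.04 PiB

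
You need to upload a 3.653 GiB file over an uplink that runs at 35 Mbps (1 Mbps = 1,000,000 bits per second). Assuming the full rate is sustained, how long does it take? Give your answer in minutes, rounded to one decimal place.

3.653 GiB = 3,922,378,883.072 bytes = 31,379,031,064.576 bits
35 Mbps = 35,000,000 bits/s
time = 31,379,031,064.576 / 35,000,000 = 896.54 s
896.54 s / 60 = 14.9 minutes

14.9 minutes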